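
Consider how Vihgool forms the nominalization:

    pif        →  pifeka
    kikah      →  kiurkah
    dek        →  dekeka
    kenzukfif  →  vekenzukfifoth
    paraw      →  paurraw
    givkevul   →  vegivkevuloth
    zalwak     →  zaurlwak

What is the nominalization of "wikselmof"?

dek and zalwak both end in -k yet inflect differently (dekeka, zaurlwak), so the final letter is not what conditions the rule; the number of vowels is.
"wikselmof" has 3 vowels. The stems with 3 vowels (givkevul → vegivkevuloth, kenzukfif → vekenzukfifoth) add ve- … -oth around the stem.
The other patterns: stems with 1 vowel add -eka; stems with 2 vowels insert -ur- after the first vowel.
So wikselmof → vewikselmofoth.

vewikselmofoth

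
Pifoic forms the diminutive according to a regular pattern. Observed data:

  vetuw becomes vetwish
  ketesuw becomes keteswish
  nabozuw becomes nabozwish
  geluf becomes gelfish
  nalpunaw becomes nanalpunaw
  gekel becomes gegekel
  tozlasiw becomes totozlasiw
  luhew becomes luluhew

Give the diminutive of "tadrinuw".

vetuw and nalpunaw both end in -w yet inflect differently (vetwish, nanalpunaw), so the final letter is not what conditions the rule; the last vowel is.
"tadrinuw" has last vowel 'u'. The stems whose last vowel is 'u' (vetuw → vetwish, ketesuw → keteswish, nabozuw → nabozwish) delete the last vowel and add -ish.
So tadrinuw → tadrinwish.

tadrinwish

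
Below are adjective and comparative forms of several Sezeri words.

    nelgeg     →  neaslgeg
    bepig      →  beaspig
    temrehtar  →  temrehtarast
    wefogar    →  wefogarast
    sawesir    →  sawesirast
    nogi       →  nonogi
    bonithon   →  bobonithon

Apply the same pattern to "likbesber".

likbesberast

bepig and sawesir both have last vowel 'i' yet inflect differently (beaspig, sawesirast), so the last vowel is not what conditions the rule; the final letter is.
"likbesber" ends in -r. The stems ending in -r (temrehtar → temrehtarast, wefogar → wefogarast, sawesir → sawesirast) add -ast.
The other patterns: stems ending in -g insert -as- after the first vowel; stems ending in -i or -n repeat the first consonant+vowel as a prefix.
So likbesber → likbesberast.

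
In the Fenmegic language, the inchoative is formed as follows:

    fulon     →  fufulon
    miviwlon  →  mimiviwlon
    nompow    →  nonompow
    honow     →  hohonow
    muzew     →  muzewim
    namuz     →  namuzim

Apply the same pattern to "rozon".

rorozon

nompow and muzew both end in -w yet inflect differently (nonompow, muzewim), so the final letter is not what conditions the rule; the last vowel is.
"rozon" has last vowel 'o'. The stems whose last vowel is 'o' (fulon → fufulon, miviwlon → mimiviwlon, nompow → nonompow) repeat the first consonant+vowel as a prefix.
The other pattern: stems whose last vowel is 'e' or 'u' add -im.
So rozon → rorozon.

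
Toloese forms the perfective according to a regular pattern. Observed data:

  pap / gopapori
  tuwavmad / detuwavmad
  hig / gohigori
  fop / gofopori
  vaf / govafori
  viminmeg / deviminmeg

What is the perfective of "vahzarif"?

viminmeg and hig both end in -g yet inflect differently (deviminmeg, gohigori), so the final letter is not what conditions the rule; the number of vowels is.
"vahzarif" has 3 vowels. The stems with 3 vowels (tuwavmad → detuwavmad, viminmeg → deviminmeg) add the prefix de-.
So vahzarif → devahzarif.

devahzarif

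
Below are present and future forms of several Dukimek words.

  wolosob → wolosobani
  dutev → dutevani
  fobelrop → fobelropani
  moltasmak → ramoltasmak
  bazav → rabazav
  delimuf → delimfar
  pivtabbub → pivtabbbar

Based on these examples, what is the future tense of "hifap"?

rahifap

dutev and bazav both end in -v yet inflect differently (dutevani, rabazav), so the final letter is not what conditions the rule; the last vowel is.
"hifap" has last vowel 'a'. The stems whose last vowel is 'a' (moltasmak → ramoltasmak, bazav → rabazav) add the prefix ra-.
The other patterns: stems whose last vowel is 'e' or 'o' add -ani; stems whose last vowel is 'u' delete the last vowel and add -ar.
So hifap → rahifap.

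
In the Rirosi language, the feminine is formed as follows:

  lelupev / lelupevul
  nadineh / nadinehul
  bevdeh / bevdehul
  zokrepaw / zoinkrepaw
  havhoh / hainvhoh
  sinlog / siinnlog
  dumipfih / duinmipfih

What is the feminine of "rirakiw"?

nadineh and havhoh both end in -h yet inflect differently (nadinehul, hainvhoh), so the final letter is not what conditions the rule; the last vowel is.
"rirakiw" has last vowel 'i'. The one such stem in the data (dumipfih → duinmipfih) inserts -in- after the first vowel (as do zokrepaw, havhoh), so the same rule applies.
The other pattern: stems whose last vowel is 'e' add -ul.
So rirakiw → riinrakiw.

riinrakiw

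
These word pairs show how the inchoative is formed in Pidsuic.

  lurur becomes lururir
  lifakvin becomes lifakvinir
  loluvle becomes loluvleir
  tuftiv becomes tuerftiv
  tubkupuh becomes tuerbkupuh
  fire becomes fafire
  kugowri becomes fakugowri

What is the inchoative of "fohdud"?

fafohdud

loluvle and fire both end in -e yet inflect differently (loluvleir, fafire), so the final letter is not what conditions the rule; the first letter is.
"fohdud" begins with f-. The one such stem in the data (fire → fafire) adds the prefix fa-, so the same rule applies.
The other patterns: stems beginning with l- add -ir; stems beginning with t- insert -er- after the first vowel.
So fohdud → fafohdud.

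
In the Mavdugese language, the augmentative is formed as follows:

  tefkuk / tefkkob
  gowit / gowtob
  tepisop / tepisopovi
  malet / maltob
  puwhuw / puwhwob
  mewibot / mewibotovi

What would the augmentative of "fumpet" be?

gowit and mewibot both end in -t yet inflect differently (gowtob, mewibotovi), so the final letter is not what conditions the rule; the number of vowels is.
"fumpet" has 2 vowels. The stems with 2 vowels (puwhuw → puwhwob, tefkuk → tefkkob, gowit → gowtob) delete the last vowel and add -ob.
The other pattern: stems with 3 vowels add -ovi.
So fumpet → fumptob.

fumptob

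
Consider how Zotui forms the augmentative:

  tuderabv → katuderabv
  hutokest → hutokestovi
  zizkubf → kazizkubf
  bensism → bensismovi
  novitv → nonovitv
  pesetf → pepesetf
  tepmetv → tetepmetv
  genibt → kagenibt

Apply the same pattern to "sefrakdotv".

hutokest and genibt both end in -t yet inflect differently (hutokestovi, kagenibt), so the final letter is not what conditions the rule; the second-to-last letter is.
"sefrakdotv" has second-to-last letter 't'. The stems whose second-to-last letter is 't' (tepmetv → tetepmetv, pesetf → pepesetf, novitv → nonovitv) repeat the first consonant+vowel as a prefix.
The other patterns: stems whose second-to-last letter is 's' add -ovi; stems whose second-to-last letter is 'b' add the prefix ka-.
So sefrakdotv → sesefrakdotv.

sesefrakdotv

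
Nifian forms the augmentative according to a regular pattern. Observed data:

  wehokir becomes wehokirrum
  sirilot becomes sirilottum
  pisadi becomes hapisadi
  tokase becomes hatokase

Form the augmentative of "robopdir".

pisadi and wehokir both have last vowel 'i' yet inflect differently (hapisadi, wehokirrum), so the last vowel is not what conditions the rule; whether the stem ends in a vowel or a consonant is.
"robopdir" ends in a consonant. The stems ending in a consonant (wehokir → wehokirrum, sirilot → sirilottum) double the final consonant and add -um.
So robopdir → robopdirrum.

robopdirrum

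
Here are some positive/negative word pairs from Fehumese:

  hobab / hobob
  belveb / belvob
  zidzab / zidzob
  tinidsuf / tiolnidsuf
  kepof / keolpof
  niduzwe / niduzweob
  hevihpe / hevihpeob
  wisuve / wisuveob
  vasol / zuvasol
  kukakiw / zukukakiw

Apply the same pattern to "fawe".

belveb and niduzwe both have last vowel 'e' yet inflect differently (belvob, niduzweob), so the last vowel is not what conditions the rule; the final letter is.
"fawe" ends in -e. The stems ending in -e (niduzwe → niduzweob, hevihpe → hevihpeob, wisuve → wisuveob) add -ob.
The other patterns: stems ending in -b change the last vowel to 'o'; stems ending in -f insert -ol- after the first vowel; stems ending in -l or -w add the prefix zu-.
So fawe → faweob.

faweob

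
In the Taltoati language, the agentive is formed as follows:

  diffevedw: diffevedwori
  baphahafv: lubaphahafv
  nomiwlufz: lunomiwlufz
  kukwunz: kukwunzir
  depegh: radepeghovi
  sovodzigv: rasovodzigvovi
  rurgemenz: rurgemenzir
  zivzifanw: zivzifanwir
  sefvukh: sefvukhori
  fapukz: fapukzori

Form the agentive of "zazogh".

razazoghovi

"zazogh" has second-to-last letter 'g'. The stems whose second-to-last letter is 'g' (depegh → radepeghovi, sovodzigv → rasovodzigvovi) add ra- … -ovi around the stem.
So zazogh → razazoghovi.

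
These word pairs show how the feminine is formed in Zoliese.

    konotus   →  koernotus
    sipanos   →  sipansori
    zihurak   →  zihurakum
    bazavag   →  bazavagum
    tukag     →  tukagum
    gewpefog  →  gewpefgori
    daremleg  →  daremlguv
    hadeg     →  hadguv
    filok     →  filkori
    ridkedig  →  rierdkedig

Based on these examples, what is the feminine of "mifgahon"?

"mifgahon" has last vowel 'o'. The stems whose last vowel is 'o' (filok → filkori, gewpefog → gewpefgori, sipanos → sipansori) delete the last vowel and add -ori.
So mifgahon → mifgahnori.

mifgahnori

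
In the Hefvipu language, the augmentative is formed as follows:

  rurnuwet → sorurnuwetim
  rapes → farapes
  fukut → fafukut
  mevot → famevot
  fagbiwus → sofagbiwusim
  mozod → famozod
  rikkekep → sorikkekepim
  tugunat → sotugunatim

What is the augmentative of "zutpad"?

fazutpad

fukut and tugunat both end in -t yet inflect differently (fafukut, sotugunatim), so the final letter is not what conditions the rule; the number of vowels is.
"zutpad" has 2 vowels. The stems with 2 vowels (mozod → famozod, rapes → farapes, fukut → fafukut) add the prefix fa-.
So zutpad → fazutpad.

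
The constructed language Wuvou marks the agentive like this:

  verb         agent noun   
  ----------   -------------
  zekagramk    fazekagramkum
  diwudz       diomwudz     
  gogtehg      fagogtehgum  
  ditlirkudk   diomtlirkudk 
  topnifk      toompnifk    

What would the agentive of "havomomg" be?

ditlirkudk and zekagramk both end in -k yet inflect differently (diomtlirkudk, fazekagramkum), so the final letter is not what conditions the rule; the second-to-last letter is.
"havomomg" has second-to-last letter 'm'. The one such stem in the data (zekagramk → fazekagramkum) adds fa- … -um around the stem, so the same rule applies.
So havomomg → fahavomomgum.

fahavomomgum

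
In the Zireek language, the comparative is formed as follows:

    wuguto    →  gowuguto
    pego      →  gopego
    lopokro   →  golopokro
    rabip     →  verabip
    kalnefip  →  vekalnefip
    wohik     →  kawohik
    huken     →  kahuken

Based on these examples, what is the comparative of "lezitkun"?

kalezitkun

rabip and wohik both have last vowel 'i' yet inflect differently (verabip, kawohik), so the last vowel is not what conditions the rule; the final letter is.
"lezitkun" ends in -n. The one such stem in the data (huken → kahuken) adds the prefix ka-, so the same rule applies.
So lezitkun → kalezitkun.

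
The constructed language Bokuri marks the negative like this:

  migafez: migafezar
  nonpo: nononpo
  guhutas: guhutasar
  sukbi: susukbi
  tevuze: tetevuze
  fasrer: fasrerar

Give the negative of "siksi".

sisiksi

"siksi" ends in a vowel. The stems ending in a vowel (tevuze → tetevuze, nonpo → nononpo, sukbi → susukbi) repeat the first consonant+vowel as a prefix.
So siksi → sisiksi.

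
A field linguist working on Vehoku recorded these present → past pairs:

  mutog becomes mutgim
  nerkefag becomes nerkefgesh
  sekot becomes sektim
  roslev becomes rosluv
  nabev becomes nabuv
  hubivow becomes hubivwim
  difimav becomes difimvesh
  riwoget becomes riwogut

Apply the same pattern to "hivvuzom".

hivvuzmim

"hivvuzom" has last vowel 'o'. The stems whose last vowel is 'o' (mutog → mutgim, sekot → sektim, hubivow → hubivwim) delete the last vowel and add -im.
So hivvuzom → hivvuzmim.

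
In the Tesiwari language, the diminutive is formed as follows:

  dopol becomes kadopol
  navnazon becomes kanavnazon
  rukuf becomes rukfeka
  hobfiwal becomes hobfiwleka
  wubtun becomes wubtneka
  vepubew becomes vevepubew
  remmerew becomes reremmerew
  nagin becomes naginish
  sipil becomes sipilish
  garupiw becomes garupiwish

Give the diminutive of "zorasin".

zorasinish

dopol and hobfiwal both end in -l yet inflect differently (kadopol, hobfiwleka), so the final letter is not what conditions the rule; the last vowel is.
"zorasin" has last vowel 'i'. The stems whose last vowel is 'i' (nagin → naginish, sipil → sipilish, garupiw → garupiwish) add -ish.
The other patterns: stems whose last vowel is 'o' add the prefix ka-; stems whose last vowel is 'a' or 'u' delete the last vowel and add -eka; stems whose last vowel is 'e' repeat the first consonant+vowel as a prefix.
So zorasin → zorasinish.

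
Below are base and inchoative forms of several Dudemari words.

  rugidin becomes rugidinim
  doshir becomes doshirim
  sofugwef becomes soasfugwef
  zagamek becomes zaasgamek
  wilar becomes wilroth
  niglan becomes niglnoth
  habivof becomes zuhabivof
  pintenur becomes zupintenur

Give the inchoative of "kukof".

doshir and wilar both end in -r yet inflect differently (doshirim, wilroth), so the final letter is not what conditions the rule; the last vowel is.
"kukof" has last vowel 'o'. The one such stem in the data (habivof → zuhabivof) adds the prefix zu-, so the same rule applies.
The other patterns: stems whose last vowel is 'i' add -im; stems whose last vowel is 'e' insert -as- after the first vowel; stems whose last vowel is 'a' delete the last vowel and add -oth.
So kukof → zukukof.

zukukof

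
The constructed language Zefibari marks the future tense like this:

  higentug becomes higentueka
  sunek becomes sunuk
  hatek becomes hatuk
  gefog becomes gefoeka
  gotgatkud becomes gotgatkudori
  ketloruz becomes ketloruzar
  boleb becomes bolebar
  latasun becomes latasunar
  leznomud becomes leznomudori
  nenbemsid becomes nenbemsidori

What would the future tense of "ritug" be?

ritueka

gotgatkud and higentug both have last vowel 'u' yet inflect differently (gotgatkudori, higentueka), so the last vowel is not what conditions the rule; the final letter is.
"ritug" ends in -g. The stems ending in -g (higentug → higentueka, gefog → gefoeka) drop the final letter and add -eka.
So ritug → ritueka.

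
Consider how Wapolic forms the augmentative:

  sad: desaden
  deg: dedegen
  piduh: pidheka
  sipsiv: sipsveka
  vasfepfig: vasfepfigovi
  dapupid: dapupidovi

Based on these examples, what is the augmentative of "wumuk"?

deg and vasfepfig both end in -g yet inflect differently (dedegen, vasfepfigovi), so the final letter is not what conditions the rule; the number of vowels is.
"wumuk" has 2 vowels. The stems with 2 vowels (piduh → pidheka, sipsiv → sipsveka) delete the last vowel and add -eka.
So wumuk → wumkeka.

wumkeka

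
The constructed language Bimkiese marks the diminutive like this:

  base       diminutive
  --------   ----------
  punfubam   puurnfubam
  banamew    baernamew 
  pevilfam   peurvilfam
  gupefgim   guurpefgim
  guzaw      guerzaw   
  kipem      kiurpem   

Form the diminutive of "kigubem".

punfubam and guzaw both have last vowel 'a' yet inflect differently (puurnfubam, guerzaw), so the last vowel is not what conditions the rule; the final letter is.
"kigubem" ends in -m. The stems ending in -m (gupefgim → guurpefgim, punfubam → puurnfubam, pevilfam → peurvilfam) insert -ur- after the first vowel.
So kigubem → kiurgubem.

kiurgubem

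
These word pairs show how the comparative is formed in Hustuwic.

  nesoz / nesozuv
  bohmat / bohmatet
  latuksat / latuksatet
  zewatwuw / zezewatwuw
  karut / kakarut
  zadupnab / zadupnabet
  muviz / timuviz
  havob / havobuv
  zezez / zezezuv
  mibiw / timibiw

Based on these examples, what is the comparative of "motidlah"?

motidlahet

mibiw and zewatwuw both end in -w yet inflect differently (timibiw, zezewatwuw), so the final letter is not what conditions the rule; the last vowel is.
"motidlah" has last vowel 'a'. The stems whose last vowel is 'a' (zadupnab → zadupnabet, latuksat → latuksatet, bohmat → bohmatet) add -et.
The other patterns: stems whose last vowel is 'i' add the prefix ti-; stems whose last vowel is 'u' repeat the first consonant+vowel as a prefix; stems whose last vowel is 'e' or 'o' add -uv.
So motidlah → motidlahet.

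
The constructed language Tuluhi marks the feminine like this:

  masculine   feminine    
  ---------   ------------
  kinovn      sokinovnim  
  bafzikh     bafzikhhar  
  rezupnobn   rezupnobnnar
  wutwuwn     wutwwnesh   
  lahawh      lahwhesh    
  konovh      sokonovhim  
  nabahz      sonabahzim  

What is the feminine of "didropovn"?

sodidropovnim

"didropovn" has second-to-last letter 'v'. The stems whose second-to-last letter is 'v' (kinovn → sokinovnim, konovh → sokonovhim) add so- … -im around the stem.
The other patterns: stems whose second-to-last letter is 'b' or 'k' double the final consonant and add -ar; stems whose second-to-last letter is 'w' delete the last vowel and add -esh.
So didropovn → sodidropovnim.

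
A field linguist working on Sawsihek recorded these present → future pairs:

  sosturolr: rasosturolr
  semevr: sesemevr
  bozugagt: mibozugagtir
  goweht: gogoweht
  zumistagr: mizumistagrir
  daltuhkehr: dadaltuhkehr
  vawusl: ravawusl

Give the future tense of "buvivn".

bubuvivn

"buvivn" has second-to-last letter 'v'. The one such stem in the data (semevr → sesemevr) repeats the first consonant+vowel as a prefix (as do goweht, daltuhkehr), so the same rule applies.
So buvivn → bubuvivn.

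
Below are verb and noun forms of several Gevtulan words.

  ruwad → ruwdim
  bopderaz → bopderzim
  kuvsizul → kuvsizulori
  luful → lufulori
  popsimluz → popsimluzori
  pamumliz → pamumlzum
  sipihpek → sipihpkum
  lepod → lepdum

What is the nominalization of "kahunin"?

kahunnum

"kahunin" has last vowel 'i'. The one such stem in the data (pamumliz → pamumlzum) deletes the last vowel and adds -um (as do sipihpek, lepod), so the same rule applies.
The other patterns: stems whose last vowel is 'a' delete the last vowel and add -im; stems whose last vowel is 'u' add -ori.
So kahunin → kahunnum.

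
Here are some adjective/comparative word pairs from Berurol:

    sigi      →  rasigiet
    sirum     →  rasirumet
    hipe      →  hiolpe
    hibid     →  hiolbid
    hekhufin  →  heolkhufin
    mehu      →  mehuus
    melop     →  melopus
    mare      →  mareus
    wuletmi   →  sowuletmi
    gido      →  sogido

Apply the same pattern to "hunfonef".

hipe and mare both end in -e yet inflect differently (hiolpe, mareus), so the final letter is not what conditions the rule; the first letter is.
"hunfonef" begins with h-. The stems beginning with h- (hipe → hiolpe, hibid → hiolbid, hekhufin → heolkhufin) insert -ol- after the first vowel.
The other patterns: stems beginning with s- add ra- … -et around the stem; stems beginning with m- add -us; stems beginning with g- or w- add the prefix so-.
So hunfonef → huolnfonef.

huolnfonef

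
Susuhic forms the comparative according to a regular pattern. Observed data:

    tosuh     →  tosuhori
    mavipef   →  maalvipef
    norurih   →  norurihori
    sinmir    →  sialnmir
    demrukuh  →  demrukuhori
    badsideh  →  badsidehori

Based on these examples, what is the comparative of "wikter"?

"wikter" ends in -r. The one such stem in the data (sinmir → sialnmir) inserts -al- after the first vowel (as does mavipef), so the same rule applies.
So wikter → wialkter.

wialkter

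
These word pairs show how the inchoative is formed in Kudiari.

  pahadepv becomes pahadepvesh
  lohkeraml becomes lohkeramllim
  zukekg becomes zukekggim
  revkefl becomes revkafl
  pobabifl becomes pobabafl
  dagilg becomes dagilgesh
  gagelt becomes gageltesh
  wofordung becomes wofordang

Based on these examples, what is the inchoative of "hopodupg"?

dagilg and zukekg both end in -g yet inflect differently (dagilgesh, zukekggim), so the final letter is not what conditions the rule; the second-to-last letter is.
"hopodupg" has second-to-last letter 'p'. The one such stem in the data (pahadepv → pahadepvesh) adds -esh, so the same rule applies.
So hopodupg → hopodupgesh.

hopodupgesh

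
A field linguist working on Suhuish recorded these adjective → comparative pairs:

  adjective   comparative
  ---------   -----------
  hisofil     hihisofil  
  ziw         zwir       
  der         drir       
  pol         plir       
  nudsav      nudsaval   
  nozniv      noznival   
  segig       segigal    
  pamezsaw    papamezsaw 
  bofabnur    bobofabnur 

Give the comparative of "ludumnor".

luludumnor

ziw and pamezsaw both end in -w yet inflect differently (zwir, papamezsaw), so the final letter is not what conditions the rule; the number of vowels is.
"ludumnor" has 3 vowels. The stems with 3 vowels (pamezsaw → papamezsaw, bofabnur → bobofabnur, hisofil → hihisofil) repeat the first consonant+vowel as a prefix.
The other patterns: stems with 1 vowel delete the last vowel and add -ir; stems with 2 vowels add -al.
So ludumnor → luludumnor.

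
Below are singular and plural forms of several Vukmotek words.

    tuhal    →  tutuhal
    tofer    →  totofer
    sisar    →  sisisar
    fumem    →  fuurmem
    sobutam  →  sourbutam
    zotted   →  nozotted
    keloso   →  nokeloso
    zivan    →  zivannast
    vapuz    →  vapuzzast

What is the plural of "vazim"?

vaurzim

"vazim" ends in -m. The stems ending in -m (fumem → fuurmem, sobutam → sourbutam) insert -ur- after the first vowel.
The other patterns: stems ending in -l or -r repeat the first consonant+vowel as a prefix; stems ending in -d or -o add the prefix no-; stems ending in -n or -z double the final consonant and add -ast.
So vazim → vaurzim.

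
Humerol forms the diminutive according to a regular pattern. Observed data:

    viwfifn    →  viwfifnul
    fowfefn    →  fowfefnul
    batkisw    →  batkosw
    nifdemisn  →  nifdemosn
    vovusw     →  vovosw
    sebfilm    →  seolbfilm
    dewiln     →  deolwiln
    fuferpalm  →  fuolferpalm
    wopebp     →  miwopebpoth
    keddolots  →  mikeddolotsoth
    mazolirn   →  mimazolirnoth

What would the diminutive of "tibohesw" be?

viwfifn and nifdemisn both end in -n yet inflect differently (viwfifnul, nifdemosn), so the final letter is not what conditions the rule; the second-to-last letter is.
"tibohesw" has second-to-last letter 's'. The stems whose second-to-last letter is 's' (batkisw → batkosw, nifdemisn → nifdemosn, vovusw → vovosw) change the last vowel to 'o'.
The other patterns: stems whose second-to-last letter is 'f' add -ul; stems whose second-to-last letter is 'l' insert -ol- after the first vowel; stems whose second-to-last letter is 'b', 'r' or 't' add mi- … -oth around the stem.
So tibohesw → tibohosw.

tibohosw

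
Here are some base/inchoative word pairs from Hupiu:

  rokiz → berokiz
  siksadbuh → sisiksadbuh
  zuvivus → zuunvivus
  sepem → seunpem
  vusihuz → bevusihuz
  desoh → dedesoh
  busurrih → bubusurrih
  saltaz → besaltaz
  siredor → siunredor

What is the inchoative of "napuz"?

benapuz

busurrih and rokiz both have last vowel 'i' yet inflect differently (bubusurrih, berokiz), so the last vowel is not what conditions the rule; the final letter is.
"napuz" ends in -z. The stems ending in -z (rokiz → berokiz, vusihuz → bevusihuz, saltaz → besaltaz) add the prefix be-.
The other patterns: stems ending in -h repeat the first consonant+vowel as a prefix; stems ending in -m, -r or -s insert -un- after the first vowel.
So napuz → benapuz.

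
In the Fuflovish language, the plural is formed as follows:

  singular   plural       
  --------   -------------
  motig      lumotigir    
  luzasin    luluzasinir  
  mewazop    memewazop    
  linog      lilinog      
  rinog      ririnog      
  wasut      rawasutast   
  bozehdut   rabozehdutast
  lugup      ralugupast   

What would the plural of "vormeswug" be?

ravormeswugast

motig and linog both end in -g yet inflect differently (lumotigir, lilinog), so the final letter is not what conditions the rule; the last vowel is.
"vormeswug" has last vowel 'u'. The stems whose last vowel is 'u' (wasut → rawasutast, bozehdut → rabozehdutast, lugup → ralugupast) add ra- … -ast around the stem.
So vormeswug → ravormeswugast.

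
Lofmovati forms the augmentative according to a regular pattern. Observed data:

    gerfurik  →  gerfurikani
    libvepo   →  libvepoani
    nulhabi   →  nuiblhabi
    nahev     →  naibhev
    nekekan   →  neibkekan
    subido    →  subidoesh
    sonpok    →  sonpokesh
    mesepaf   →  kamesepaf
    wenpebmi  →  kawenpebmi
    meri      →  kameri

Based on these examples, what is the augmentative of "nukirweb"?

libvepo and subido both end in -o yet inflect differently (libvepoani, subidoesh), so the final letter is not what conditions the rule; the first letter is.
"nukirweb" begins with n-. The stems beginning with n- (nulhabi → nuiblhabi, nahev → naibhev, nekekan → neibkekan) insert -ib- after the first vowel.
The other patterns: stems beginning with g- or l- add -ani; stems beginning with s- add -esh; stems beginning with m- or w- add the prefix ka-.
So nukirweb → nuibkirweb.

nuibkirweb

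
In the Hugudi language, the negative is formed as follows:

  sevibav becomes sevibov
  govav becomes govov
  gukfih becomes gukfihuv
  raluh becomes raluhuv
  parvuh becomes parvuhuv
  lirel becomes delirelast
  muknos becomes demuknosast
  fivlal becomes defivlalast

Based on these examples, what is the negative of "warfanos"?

dewarfanosast

"warfanos" ends in -s. The one such stem in the data (muknos → demuknosast) adds de- … -ast around the stem, so the same rule applies.
So warfanos → dewarfanosast.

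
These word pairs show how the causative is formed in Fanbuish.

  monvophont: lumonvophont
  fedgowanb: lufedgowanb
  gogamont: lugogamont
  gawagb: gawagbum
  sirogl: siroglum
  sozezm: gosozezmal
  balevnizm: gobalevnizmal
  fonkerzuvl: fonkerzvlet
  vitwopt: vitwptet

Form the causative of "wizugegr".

fedgowanb and gawagb both end in -b yet inflect differently (lufedgowanb, gawagbum), so the final letter is not what conditions the rule; the second-to-last letter is.
"wizugegr" has second-to-last letter 'g'. The stems whose second-to-last letter is 'g' (gawagb → gawagbum, sirogl → siroglum) add -um.
So wizugegr → wizugegrum.

wizugegrum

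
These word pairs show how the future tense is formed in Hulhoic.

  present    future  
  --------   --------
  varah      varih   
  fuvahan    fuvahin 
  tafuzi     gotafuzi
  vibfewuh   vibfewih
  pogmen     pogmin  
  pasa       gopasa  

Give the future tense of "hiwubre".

"hiwubre" ends in a vowel. The stems ending in a vowel (tafuzi → gotafuzi, pasa → gopasa) add the prefix go-.
The other pattern: stems ending in a consonant change the last vowel to 'i'.
So hiwubre → gohiwubre.

gohiwubre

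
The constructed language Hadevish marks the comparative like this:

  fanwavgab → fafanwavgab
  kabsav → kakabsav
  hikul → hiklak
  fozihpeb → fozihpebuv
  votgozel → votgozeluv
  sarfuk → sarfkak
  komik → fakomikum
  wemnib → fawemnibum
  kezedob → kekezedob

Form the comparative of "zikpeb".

"zikpeb" has last vowel 'e'. The stems whose last vowel is 'e' (fozihpeb → fozihpebuv, votgozel → votgozeluv) add -uv.
The other patterns: stems whose last vowel is 'i' add fa- … -um around the stem; stems whose last vowel is 'u' delete the last vowel and add -ak; stems whose last vowel is 'a' or 'o' repeat the first consonant+vowel as a prefix.
So zikpeb → zikpebuv.

zikpebuv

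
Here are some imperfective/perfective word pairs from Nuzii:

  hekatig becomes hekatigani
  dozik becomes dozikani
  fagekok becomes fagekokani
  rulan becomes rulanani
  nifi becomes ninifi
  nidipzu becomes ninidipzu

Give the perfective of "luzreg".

"luzreg" ends in a consonant. The stems ending in a consonant (hekatig → hekatigani, dozik → dozikani, fagekok → fagekokani) add -ani.
The other pattern: stems ending in a vowel repeat the first consonant+vowel as a prefix.
So luzreg → luzregani.

luzregani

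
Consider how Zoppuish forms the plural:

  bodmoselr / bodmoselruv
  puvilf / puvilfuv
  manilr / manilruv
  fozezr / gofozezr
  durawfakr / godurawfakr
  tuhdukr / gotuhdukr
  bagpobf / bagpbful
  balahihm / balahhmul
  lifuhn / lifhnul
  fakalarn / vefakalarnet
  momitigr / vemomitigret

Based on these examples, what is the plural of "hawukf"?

gohawukf

bodmoselr and fozezr both end in -r yet inflect differently (bodmoselruv, gofozezr), so the final letter is not what conditions the rule; the second-to-last letter is.
"hawukf" has second-to-last letter 'k'. The stems whose second-to-last letter is 'k' (durawfakr → godurawfakr, tuhdukr → gotuhdukr) add the prefix go-.
The other patterns: stems whose second-to-last letter is 'l' add -uv; stems whose second-to-last letter is 'b' or 'h' delete the last vowel and add -ul; stems whose second-to-last letter is 'g' or 'r' add ve- … -et around the stem.
So hawukf → gohawukf.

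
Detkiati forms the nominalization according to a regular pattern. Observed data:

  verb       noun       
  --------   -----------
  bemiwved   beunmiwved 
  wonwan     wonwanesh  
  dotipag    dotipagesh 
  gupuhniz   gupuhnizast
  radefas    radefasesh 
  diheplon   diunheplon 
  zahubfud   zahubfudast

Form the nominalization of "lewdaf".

lewdafesh

diheplon and wonwan both end in -n yet inflect differently (diunheplon, wonwanesh), so the final letter is not what conditions the rule; the last vowel is.
"lewdaf" has last vowel 'a'. The stems whose last vowel is 'a' (dotipag → dotipagesh, radefas → radefasesh, wonwan → wonwanesh) add -esh.
The other patterns: stems whose last vowel is 'e' or 'o' insert -un- after the first vowel; stems whose last vowel is 'i' or 'u' add -ast.
So lewdaf → lewdafesh.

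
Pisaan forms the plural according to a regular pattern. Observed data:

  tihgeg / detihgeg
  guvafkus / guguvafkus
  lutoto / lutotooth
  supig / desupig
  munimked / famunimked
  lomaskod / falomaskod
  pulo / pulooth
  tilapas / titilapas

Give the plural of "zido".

lomaskod and lutoto both have last vowel 'o' yet inflect differently (falomaskod, lutotooth), so the last vowel is not what conditions the rule; the final letter is.
"zido" ends in -o. The stems ending in -o (lutoto → lutotooth, pulo → pulooth) add -oth.
So zido → zidooth.

zidooth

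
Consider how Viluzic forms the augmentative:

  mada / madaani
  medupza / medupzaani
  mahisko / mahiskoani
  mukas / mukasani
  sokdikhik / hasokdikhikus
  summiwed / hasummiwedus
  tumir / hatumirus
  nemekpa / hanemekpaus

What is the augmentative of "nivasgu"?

hanivasguus

mada and nemekpa both end in -a yet inflect differently (madaani, hanemekpaus), so the final letter is not what conditions the rule; the first letter is.
"nivasgu" begins with n-. The one such stem in the data (nemekpa → hanemekpaus) adds ha- … -us around the stem, so the same rule applies.
So nivasgu → hanivasguus.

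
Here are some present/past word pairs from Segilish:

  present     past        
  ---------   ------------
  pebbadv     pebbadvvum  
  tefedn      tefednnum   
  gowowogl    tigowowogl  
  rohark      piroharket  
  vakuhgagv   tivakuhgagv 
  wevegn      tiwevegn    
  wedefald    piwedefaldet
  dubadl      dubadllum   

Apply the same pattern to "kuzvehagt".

tikuzvehagt

pebbadv and vakuhgagv both end in -v yet inflect differently (pebbadvvum, tivakuhgagv), so the final letter is not what conditions the rule; the second-to-last letter is.
"kuzvehagt" has second-to-last letter 'g'. The stems whose second-to-last letter is 'g' (vakuhgagv → tivakuhgagv, wevegn → tiwevegn, gowowogl → tigowowogl) add the prefix ti-.
So kuzvehagt → tikuzvehagt.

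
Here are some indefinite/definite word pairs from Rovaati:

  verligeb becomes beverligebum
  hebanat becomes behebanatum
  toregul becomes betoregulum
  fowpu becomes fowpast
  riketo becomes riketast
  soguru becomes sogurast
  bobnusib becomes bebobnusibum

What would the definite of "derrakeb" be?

toregul and soguru both have last vowel 'u' yet inflect differently (betoregulum, sogurast), so the last vowel is not what conditions the rule; whether the stem ends in a vowel or a consonant is.
"derrakeb" ends in a consonant. The stems ending in a consonant (toregul → betoregulum, bobnusib → bebobnusibum, hebanat → behebanatum) add be- … -um around the stem.
The other pattern: stems ending in a vowel drop the final letter and add -ast.
So derrakeb → bederrakebum.

bederrakebum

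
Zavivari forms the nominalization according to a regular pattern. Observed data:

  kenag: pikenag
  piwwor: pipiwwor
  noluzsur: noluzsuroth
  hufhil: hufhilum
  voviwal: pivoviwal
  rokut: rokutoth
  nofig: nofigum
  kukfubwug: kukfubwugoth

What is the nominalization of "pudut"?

nofig and kukfubwug both end in -g yet inflect differently (nofigum, kukfubwugoth), so the final letter is not what conditions the rule; the last vowel is.
"pudut" has last vowel 'u'. The stems whose last vowel is 'u' (rokut → rokutoth, kukfubwug → kukfubwugoth, noluzsur → noluzsuroth) add -oth.
The other patterns: stems whose last vowel is 'i' add -um; stems whose last vowel is 'a' or 'o' add the prefix pi-.
So pudut → pudutoth.

pudutoth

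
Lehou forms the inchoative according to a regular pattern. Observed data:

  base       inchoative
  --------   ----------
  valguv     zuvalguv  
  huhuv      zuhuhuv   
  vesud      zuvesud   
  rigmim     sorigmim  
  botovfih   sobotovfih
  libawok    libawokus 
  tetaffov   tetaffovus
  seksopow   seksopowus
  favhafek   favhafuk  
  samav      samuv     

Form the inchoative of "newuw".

zunewuw

valguv and tetaffov both end in -v yet inflect differently (zuvalguv, tetaffovus), so the final letter is not what conditions the rule; the last vowel is.
"newuw" has last vowel 'u'. The stems whose last vowel is 'u' (valguv → zuvalguv, huhuv → zuhuhuv, vesud → zuvesud) add the prefix zu-.
The other patterns: stems whose last vowel is 'i' add the prefix so-; stems whose last vowel is 'o' add -us; stems whose last vowel is 'a' or 'e' change the last vowel to 'u'.
So newuw → zunewuw.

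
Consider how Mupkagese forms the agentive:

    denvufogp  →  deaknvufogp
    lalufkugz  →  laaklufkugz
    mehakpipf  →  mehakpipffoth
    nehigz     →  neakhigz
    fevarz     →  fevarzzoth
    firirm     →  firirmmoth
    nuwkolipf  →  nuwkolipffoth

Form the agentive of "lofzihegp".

loakfzihegp

lalufkugz and fevarz both end in -z yet inflect differently (laaklufkugz, fevarzzoth), so the final letter is not what conditions the rule; the second-to-last letter is.
"lofzihegp" has second-to-last letter 'g'. The stems whose second-to-last letter is 'g' (lalufkugz → laaklufkugz, nehigz → neakhigz, denvufogp → deaknvufogp) insert -ak- after the first vowel.
The other pattern: stems whose second-to-last letter is 'p' or 'r' double the final consonant and add -oth.
So lofzihegp → loakfzihegp.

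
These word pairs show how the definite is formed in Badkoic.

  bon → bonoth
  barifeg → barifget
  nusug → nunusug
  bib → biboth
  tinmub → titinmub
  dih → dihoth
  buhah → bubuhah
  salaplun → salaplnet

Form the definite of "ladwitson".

bib and tinmub both end in -b yet inflect differently (biboth, titinmub), so the final letter is not what conditions the rule; the number of vowels is.
"ladwitson" has 3 vowels. The stems with 3 vowels (salaplun → salaplnet, barifeg → barifget) delete the last vowel and add -et.
So ladwitson → ladwitsnet.

ladwitsnet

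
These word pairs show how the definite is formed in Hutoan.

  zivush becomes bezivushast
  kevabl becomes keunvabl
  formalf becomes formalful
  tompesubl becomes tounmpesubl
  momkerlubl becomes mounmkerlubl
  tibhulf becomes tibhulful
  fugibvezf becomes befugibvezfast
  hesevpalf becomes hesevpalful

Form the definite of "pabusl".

"pabusl" has second-to-last letter 's'. The one such stem in the data (zivush → bezivushast) adds be- … -ast around the stem, so the same rule applies.
So pabusl → bepabuslast.

bepabuslast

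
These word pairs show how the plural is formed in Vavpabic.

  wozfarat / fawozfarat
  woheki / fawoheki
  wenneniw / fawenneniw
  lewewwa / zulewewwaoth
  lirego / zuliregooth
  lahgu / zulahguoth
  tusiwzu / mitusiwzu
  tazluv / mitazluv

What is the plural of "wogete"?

lahgu and tusiwzu both end in -u yet inflect differently (zulahguoth, mitusiwzu), so the final letter is not what conditions the rule; the first letter is.
"wogete" begins with w-. The stems beginning with w- (wozfarat → fawozfarat, woheki → fawoheki, wenneniw → fawenneniw) add the prefix fa-.
So wogete → fawogete.

fawogete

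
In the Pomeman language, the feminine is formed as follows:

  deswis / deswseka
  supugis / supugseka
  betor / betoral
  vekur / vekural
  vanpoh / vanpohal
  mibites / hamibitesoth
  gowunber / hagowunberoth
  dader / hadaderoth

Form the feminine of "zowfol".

"zowfol" has last vowel 'o'. The stems whose last vowel is 'o' (betor → betoral, vanpoh → vanpohal) add -al.
The other patterns: stems whose last vowel is 'i' delete the last vowel and add -eka; stems whose last vowel is 'e' add ha- … -oth around the stem.
So zowfol → zowfolal.

zowfolal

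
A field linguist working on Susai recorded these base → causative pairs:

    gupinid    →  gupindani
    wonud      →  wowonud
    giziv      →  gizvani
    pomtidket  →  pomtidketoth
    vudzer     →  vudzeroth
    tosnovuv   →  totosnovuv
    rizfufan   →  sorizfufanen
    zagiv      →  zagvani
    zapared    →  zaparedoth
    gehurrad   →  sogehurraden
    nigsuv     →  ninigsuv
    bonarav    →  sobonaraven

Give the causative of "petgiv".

petgvani

"petgiv" has last vowel 'i'. The stems whose last vowel is 'i' (zagiv → zagvani, gupinid → gupindani, giziv → gizvani) delete the last vowel and add -ani.
So petgiv → petgvani.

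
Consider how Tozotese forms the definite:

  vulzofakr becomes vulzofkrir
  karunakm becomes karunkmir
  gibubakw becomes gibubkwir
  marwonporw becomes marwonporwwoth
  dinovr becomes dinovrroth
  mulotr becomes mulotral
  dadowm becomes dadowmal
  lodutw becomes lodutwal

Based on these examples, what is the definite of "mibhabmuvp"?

mibhabmuvppoth

"mibhabmuvp" has second-to-last letter 'v'. The one such stem in the data (dinovr → dinovrroth) doubles the final consonant and adds -oth (as does marwonporw), so the same rule applies.
The other patterns: stems whose second-to-last letter is 'k' delete the last vowel and add -ir; stems whose second-to-last letter is 't' or 'w' add -al.
So mibhabmuvp → mibhabmuvppoth.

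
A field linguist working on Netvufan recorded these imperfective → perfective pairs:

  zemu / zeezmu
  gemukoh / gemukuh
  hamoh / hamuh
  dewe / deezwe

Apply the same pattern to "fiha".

fiezha

dewe and hamoh both have 2 vowels yet inflect differently (deezwe, hamuh), so the number of vowels is not what conditions the rule; whether the stem ends in a vowel or a consonant is.
"fiha" ends in a vowel. The stems ending in a vowel (dewe → deezwe, zemu → zeezmu) insert -ez- after the first vowel.
The other pattern: stems ending in a consonant change the last vowel to 'u'.
So fiha → fiezha.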